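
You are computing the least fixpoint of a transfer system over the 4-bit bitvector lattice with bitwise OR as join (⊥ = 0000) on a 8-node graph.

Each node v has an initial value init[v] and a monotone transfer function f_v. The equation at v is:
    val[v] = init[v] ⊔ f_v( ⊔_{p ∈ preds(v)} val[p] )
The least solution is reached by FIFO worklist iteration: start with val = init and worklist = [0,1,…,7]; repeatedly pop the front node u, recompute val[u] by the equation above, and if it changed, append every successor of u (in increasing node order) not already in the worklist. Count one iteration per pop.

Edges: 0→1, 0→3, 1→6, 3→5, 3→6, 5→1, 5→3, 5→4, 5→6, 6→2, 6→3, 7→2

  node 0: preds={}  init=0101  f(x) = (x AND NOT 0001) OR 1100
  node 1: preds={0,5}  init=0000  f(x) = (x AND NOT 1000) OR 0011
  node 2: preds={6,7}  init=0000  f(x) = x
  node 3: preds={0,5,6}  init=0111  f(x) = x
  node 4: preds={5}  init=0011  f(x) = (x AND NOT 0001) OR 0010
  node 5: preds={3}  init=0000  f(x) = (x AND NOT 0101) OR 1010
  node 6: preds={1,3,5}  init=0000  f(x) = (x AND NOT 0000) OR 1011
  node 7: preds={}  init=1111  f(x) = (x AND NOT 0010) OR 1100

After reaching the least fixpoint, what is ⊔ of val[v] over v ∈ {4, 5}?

Iteration log — 12 steps:
  step 1. node 0  ⊔preds=0000  new=1101  old=0101  +wl: 
  step 2. node 1  ⊔preds=1101  new=0111  old=0000  +wl: 
  step 3. node 2  ⊔preds=1111  new=1111  old=0000  +wl: 
  step 4. node 3  ⊔preds=1101  new=1111  old=0111  +wl: 
  step 5. node 4  ⊔preds=0000  new=0011  stable
  step 6. node 5  ⊔preds=1111  new=1010  old=0000  +wl: 1,3,4
  step 7. node 6  ⊔preds=1111  new=1111  old=0000  +wl: 2
  step 8. node 7  ⊔preds=0000  new=1111  stable
  step 9. node 1  ⊔preds=1111  new=0111  stable
  step 10. node 3  ⊔preds=1111  new=1111  stable
  step 11. node 4  ⊔preds=1010  new=1011  old=0011  +wl: 
  step 12. node 2  ⊔preds=1111  new=1111  stable

Least fixpoint reached:
  node 0: 1101
  node 1: 0111
  node 2: 1111
  node 3: 1111
  node 4: 1011
  node 5: 1010
  node 6: 1111
  node 7: 1111

1011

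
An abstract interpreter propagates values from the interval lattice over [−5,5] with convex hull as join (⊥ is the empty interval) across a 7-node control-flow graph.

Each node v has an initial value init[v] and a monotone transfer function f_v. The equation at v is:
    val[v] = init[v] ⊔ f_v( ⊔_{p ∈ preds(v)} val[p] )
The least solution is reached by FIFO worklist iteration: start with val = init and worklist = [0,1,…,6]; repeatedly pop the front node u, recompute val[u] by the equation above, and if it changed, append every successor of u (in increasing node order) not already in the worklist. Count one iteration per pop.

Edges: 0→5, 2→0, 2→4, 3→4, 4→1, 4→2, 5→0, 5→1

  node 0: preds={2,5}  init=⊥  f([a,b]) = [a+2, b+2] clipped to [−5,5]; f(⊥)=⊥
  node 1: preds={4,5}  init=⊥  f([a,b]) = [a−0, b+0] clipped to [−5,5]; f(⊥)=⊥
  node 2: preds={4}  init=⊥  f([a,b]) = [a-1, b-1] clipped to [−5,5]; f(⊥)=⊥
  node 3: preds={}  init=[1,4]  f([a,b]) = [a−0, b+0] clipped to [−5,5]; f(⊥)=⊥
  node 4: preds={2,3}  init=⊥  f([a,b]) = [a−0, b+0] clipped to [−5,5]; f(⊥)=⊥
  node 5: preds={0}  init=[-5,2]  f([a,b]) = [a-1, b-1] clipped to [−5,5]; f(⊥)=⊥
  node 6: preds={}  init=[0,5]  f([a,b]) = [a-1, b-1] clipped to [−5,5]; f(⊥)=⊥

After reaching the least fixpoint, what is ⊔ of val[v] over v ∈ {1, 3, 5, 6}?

Iteration log — 34 steps:
  step 1. node 0  ⊔preds=[-5,2]  new=[-3,4]  old=⊥  +wl: 
  step 2. node 1  ⊔preds=[-5,2]  new=[-5,2]  old=⊥  +wl: 
  step 3. node 2  ⊔preds=⊥  new=⊥  stable
  step 4. node 3  ⊔preds=⊥  new=[1,4]  stable
  step 5. node 4  ⊔preds=[1,4]  new=[1,4]  old=⊥  +wl: 1,2
  step 6. node 5  ⊔preds=[-3,4]  new=[-5,3]  old=[-5,2]  +wl: 0
  step 7. node 6  ⊔preds=⊥  new=[0,5]  stable
  step 8. node 1  ⊔preds=[-5,4]  new=[-5,4]  old=[-5,2]  +wl: 
  step 9. node 2  ⊔preds=[1,4]  new=[0,3]  old=⊥  +wl: 4
  step 10. node 0  ⊔preds=[-5,3]  new=[-3,5]  old=[-3,4]  +wl: 5
  step 11. node 4  ⊔preds=[0,4]  new=[0,4]  old=[1,4]  +wl: 1,2
  step 12. node 5  ⊔preds=[-3,5]  new=[-5,4]  old=[-5,3]  +wl: 0
  step 13. node 1  ⊔preds=[-5,4]  new=[-5,4]  stable
  step 14. node 2  ⊔preds=[0,4]  new=[-1,3]  old=[0,3]  +wl: 4
  step 15. node 0  ⊔preds=[-5,4]  new=[-3,5]  stable
  step 16. node 4  ⊔preds=[-1,4]  new=[-1,4]  old=[0,4]  +wl: 1,2
  step 17. node 1  ⊔preds=[-5,4]  new=[-5,4]  stable
  step 18. node 2  ⊔preds=[-1,4]  new=[-2,3]  old=[-1,3]  +wl: 0,4
  step 19. node 0  ⊔preds=[-5,4]  new=[-3,5]  stable
  step 20. node 4  ⊔preds=[-2,4]  new=[-2,4]  old=[-1,4]  +wl: 1,2
  step 21. node 1  ⊔preds=[-5,4]  new=[-5,4]  stable
  step 22. node 2  ⊔preds=[-2,4]  new=[-3,3]  old=[-2,3]  +wl: 0,4
  step 23. node 0  ⊔preds=[-5,4]  new=[-3,5]  stable
  step 24. node 4  ⊔preds=[-3,4]  new=[-3,4]  old=[-2,4]  +wl: 1,2
  step 25. node 1  ⊔preds=[-5,4]  new=[-5,4]  stable
  step 26. node 2  ⊔preds=[-3,4]  new=[-4,3]  old=[-3,3]  +wl: 0,4
  step 27. node 0  ⊔preds=[-5,4]  new=[-3,5]  stable
  step 28. node 4  ⊔preds=[-4,4]  new=[-4,4]  old=[-3,4]  +wl: 1,2
  step 29. node 1  ⊔preds=[-5,4]  new=[-5,4]  stable
  step 30. node 2  ⊔preds=[-4,4]  new=[-5,3]  old=[-4,3]  +wl: 0,4
  step 31. node 0  ⊔preds=[-5,4]  new=[-3,5]  stable
  step 32. node 4  ⊔preds=[-5,4]  new=[-5,4]  old=[-4,4]  +wl: 1,2
  step 33. node 1  ⊔preds=[-5,4]  new=[-5,4]  stable
  step 34. node 2  ⊔preds=[-5,4]  new=[-5,3]  stable

Least fixpoint reached:
  node 0: [-3,5]
  node 1: [-5,4]
  node 2: [-5,3]
  node 3: [1,4]
  node 4: [-5,4]
  node 5: [-5,4]
  node 6: [0,5]

[-5,5]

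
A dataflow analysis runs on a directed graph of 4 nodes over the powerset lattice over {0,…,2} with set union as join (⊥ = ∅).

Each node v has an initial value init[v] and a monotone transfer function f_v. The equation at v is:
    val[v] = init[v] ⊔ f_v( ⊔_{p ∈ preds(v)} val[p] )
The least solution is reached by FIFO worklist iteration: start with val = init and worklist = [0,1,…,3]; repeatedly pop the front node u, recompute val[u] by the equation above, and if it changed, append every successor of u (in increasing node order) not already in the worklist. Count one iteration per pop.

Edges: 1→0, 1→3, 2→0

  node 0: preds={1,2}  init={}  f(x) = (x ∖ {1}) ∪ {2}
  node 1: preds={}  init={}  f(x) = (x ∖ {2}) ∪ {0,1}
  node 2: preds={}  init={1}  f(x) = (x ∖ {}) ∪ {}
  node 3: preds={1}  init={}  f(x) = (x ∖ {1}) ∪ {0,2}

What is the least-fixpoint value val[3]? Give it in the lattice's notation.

Iteration log — 5 steps:
  step 1. node 0  ⊔preds={1}  new={2}  old={}  +wl: 
  step 2. node 1  ⊔preds={}  new={0,1}  old={}  +wl: 0
  step 3. node 2  ⊔preds={}  new={1}  stable
  step 4. node 3  ⊔preds={0,1}  new={0,2}  old={}  +wl: 
  step 5. node 0  ⊔preds={0,1}  new={0,2}  old={2}  +wl: 

Least fixpoint reached:
  node 0: {0,2}
  node 1: {0,1}
  node 2: {1}
  node 3: {0,2}

{0,2}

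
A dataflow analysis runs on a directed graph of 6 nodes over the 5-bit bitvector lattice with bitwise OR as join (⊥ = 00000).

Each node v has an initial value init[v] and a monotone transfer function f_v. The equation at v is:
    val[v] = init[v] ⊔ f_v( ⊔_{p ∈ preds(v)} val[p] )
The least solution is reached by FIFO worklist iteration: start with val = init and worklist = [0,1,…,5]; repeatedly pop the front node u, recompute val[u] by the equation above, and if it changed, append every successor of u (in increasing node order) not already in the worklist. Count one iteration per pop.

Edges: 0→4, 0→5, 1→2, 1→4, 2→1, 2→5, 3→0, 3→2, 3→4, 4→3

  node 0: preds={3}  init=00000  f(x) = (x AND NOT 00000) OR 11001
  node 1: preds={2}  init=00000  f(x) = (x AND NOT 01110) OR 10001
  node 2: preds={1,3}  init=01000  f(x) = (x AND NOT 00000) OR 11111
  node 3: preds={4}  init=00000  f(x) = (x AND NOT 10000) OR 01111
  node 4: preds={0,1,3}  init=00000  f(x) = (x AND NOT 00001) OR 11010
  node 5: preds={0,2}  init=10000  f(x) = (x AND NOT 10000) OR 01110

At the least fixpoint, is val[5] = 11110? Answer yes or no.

Iteration log — 12 steps:
  step 1. node 0  ⊔preds=00000  new=11001  old=00000  +wl: 
  step 2. node 1  ⊔preds=01000  new=10001  old=00000  +wl: 
  step 3. node 2  ⊔preds=10001  new=11111  old=01000  +wl: 1
  step 4. node 3  ⊔preds=00000  new=01111  old=00000  +wl: 0,2
  step 5. node 4  ⊔preds=11111  new=11110  old=00000  +wl: 3
  step 6. node 5  ⊔preds=11111  new=11111  old=10000  +wl: 
  step 7. node 1  ⊔preds=11111  new=10001  stable
  step 8. node 0  ⊔preds=01111  new=11111  old=11001  +wl: 4,5
  step 9. node 2  ⊔preds=11111  new=11111  stable
  step 10. node 3  ⊔preds=11110  new=01111  stable
  step 11. node 4  ⊔preds=11111  new=11110  stable
  step 12. node 5  ⊔preds=11111  new=11111  stable

Least fixpoint reached:
  node 0: 11111
  node 1: 10001
  node 2: 11111
  node 3: 01111
  node 4: 11110
  node 5: 11111

no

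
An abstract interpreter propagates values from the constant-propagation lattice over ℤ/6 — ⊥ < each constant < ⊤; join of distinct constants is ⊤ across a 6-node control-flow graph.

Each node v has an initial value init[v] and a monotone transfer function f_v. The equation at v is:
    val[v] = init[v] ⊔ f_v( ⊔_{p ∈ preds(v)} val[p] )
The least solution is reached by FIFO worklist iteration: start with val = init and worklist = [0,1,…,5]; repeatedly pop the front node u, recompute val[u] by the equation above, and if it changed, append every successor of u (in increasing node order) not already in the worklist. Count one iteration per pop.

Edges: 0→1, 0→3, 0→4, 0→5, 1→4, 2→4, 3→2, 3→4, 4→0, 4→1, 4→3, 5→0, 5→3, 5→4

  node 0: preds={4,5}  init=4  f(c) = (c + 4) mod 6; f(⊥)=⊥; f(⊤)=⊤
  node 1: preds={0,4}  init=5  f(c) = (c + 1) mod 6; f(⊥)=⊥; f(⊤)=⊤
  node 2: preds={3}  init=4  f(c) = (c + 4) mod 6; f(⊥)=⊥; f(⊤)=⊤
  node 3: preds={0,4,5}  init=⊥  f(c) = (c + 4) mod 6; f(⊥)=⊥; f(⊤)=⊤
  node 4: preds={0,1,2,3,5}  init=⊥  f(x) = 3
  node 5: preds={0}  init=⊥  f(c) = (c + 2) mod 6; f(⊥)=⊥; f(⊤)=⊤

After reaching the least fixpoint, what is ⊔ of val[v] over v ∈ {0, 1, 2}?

Worklist (16 pops):
  #1 pop 0: in=⊥ → 4 (no change)
  #2 pop 1: in=4 → 5 (no change)
  #3 pop 2: in=⊥ → 4 (no change)
  #4 pop 3: in=4 → 2 (was ⊥); enqueue [2]
  #5 pop 4: in=⊤ → 3 (was ⊥); enqueue [0,1,3]
  #6 pop 5: in=4 → 0 (was ⊥); enqueue [4]
  #7 pop 2: in=2 → ⊤ (was 4); enqueue []
  #8 pop 0: in=⊤ → ⊤ (was 4); enqueue [5]
  #9 pop 1: in=⊤ → ⊤ (was 5); enqueue []
  #10 pop 3: in=⊤ → ⊤ (was 2); enqueue [2]
  #11 pop 4: in=⊤ → 3 (no change)
  #12 pop 5: in=⊤ → ⊤ (was 0); enqueue [0,3,4]
  #13 pop 2: in=⊤ → ⊤ (no change)
  #14 pop 0: in=⊤ → ⊤ (no change)
  #15 pop 3: in=⊤ → ⊤ (no change)
  #16 pop 4: in=⊤ → 3 (no change)

Fixpoint:
  val[0] = ⊤
  val[1] = ⊤
  val[2] = ⊤
  val[3] = ⊤
  val[4] = 3
  val[5] = ⊤

⊤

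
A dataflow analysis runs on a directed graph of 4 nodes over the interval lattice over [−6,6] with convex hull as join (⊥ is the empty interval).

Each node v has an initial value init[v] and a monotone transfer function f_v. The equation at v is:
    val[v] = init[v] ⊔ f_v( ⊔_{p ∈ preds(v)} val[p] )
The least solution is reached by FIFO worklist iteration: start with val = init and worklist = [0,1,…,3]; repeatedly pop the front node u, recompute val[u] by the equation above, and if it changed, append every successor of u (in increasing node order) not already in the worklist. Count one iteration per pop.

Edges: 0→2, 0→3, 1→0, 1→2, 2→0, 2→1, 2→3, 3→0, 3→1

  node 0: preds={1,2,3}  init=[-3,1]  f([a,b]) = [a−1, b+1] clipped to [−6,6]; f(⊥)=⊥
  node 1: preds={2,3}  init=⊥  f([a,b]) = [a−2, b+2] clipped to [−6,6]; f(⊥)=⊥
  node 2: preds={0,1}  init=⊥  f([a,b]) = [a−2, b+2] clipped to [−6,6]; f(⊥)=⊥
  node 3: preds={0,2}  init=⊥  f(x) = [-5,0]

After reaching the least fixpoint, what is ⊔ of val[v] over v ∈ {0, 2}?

[-6,6]

Trace (13 dequeues):
  [1] u=0 | in ⊥ | out [-3,1] | ==
  [2] u=1 | in ⊥ | out ⊥ | ==
  [3] u=2 | in [-3,1] | out [-5,3] | prev ⊥ | push {0,1}
  [4] u=3 | in [-5,3] | out [-5,0] | prev ⊥ | push {}
  [5] u=0 | in [-5,3] | out [-6,4] | prev [-3,1] | push {2,3}
  [6] u=1 | in [-5,3] | out [-6,5] | prev ⊥ | push {0}
  [7] u=2 | in [-6,5] | out [-6,6] | prev [-5,3] | push {1}
  [8] u=3 | in [-6,6] | out [-5,0] | ==
  [9] u=0 | in [-6,6] | out [-6,6] | prev [-6,4] | push {2,3}
  [10] u=1 | in [-6,6] | out [-6,6] | prev [-6,5] | push {0}
  [11] u=2 | in [-6,6] | out [-6,6] | ==
  [12] u=3 | in [-6,6] | out [-5,0] | ==
  [13] u=0 | in [-6,6] | out [-6,6] | ==

Converged values:
  [0] [-6,6]
  [1] [-6,6]
  [2] [-6,6]
  [3] [-5,0]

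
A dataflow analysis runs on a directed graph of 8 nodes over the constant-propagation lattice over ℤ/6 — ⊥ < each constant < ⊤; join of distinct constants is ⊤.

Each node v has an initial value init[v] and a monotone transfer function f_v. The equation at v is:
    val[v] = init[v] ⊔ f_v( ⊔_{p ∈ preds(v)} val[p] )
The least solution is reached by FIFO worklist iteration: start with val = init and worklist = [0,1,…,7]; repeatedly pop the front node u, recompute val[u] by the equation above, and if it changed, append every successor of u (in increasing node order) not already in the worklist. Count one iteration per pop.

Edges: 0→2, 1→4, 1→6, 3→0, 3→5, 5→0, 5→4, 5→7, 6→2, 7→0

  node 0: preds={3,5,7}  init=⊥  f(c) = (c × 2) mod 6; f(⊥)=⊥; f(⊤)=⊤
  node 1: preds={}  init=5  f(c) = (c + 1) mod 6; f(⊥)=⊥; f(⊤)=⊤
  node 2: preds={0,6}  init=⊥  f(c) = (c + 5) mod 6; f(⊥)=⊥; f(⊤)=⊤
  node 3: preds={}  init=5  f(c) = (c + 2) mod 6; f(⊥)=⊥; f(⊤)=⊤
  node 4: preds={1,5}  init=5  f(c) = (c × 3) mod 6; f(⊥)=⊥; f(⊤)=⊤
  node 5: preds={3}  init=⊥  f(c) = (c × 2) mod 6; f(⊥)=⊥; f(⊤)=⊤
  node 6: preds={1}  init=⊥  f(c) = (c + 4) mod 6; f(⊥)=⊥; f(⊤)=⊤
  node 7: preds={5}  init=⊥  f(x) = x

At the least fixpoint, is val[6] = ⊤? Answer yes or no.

no

Trace (11 dequeues):
  [1] u=0 | in 5 | out 4 | prev ⊥ | push {}
  [2] u=1 | in ⊥ | out 5 | ==
  [3] u=2 | in 4 | out 3 | prev ⊥ | push {}
  [4] u=3 | in ⊥ | out 5 | ==
  [5] u=4 | in 5 | out ⊤ | prev 5 | push {}
  [6] u=5 | in 5 | out 4 | prev ⊥ | push {0,4}
  [7] u=6 | in 5 | out 3 | prev ⊥ | push {2}
  [8] u=7 | in 4 | out 4 | prev ⊥ | push {}
  [9] u=0 | in ⊤ | out ⊤ | prev 4 | push {}
  [10] u=4 | in ⊤ | out ⊤ | ==
  [11] u=2 | in ⊤ | out ⊤ | prev 3 | push {}

Converged values:
  [0] ⊤
  [1] 5
  [2] ⊤
  [3] 5
  [4] ⊤
  [5] 4
  [6] 3
  [7] 4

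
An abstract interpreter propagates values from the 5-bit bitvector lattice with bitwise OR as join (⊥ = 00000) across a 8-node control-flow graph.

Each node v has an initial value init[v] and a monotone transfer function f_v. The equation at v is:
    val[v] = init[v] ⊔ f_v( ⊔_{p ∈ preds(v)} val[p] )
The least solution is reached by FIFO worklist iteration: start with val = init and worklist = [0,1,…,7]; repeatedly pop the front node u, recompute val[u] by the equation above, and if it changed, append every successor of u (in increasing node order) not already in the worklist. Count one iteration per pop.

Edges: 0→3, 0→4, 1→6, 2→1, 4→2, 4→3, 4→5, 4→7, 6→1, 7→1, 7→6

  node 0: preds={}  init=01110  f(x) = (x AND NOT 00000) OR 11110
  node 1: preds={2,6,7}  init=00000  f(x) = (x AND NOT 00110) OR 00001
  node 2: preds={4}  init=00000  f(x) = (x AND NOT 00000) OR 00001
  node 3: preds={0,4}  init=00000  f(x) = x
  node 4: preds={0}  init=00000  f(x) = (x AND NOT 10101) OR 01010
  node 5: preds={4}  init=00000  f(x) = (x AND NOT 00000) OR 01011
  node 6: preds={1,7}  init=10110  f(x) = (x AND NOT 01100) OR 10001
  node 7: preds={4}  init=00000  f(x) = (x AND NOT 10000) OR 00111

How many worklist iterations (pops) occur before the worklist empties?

Worklist (13 pops):
  #1 pop 0: in=00000 → 11110 (was 01110); enqueue []
  #2 pop 1: in=10110 → 10001 (was 00000); enqueue []
  #3 pop 2: in=00000 → 00001 (was 00000); enqueue [1]
  #4 pop 3: in=11110 → 11110 (was 00000); enqueue []
  #5 pop 4: in=11110 → 01010 (was 00000); enqueue [2,3]
  #6 pop 5: in=01010 → 01011 (was 00000); enqueue []
  #7 pop 6: in=10001 → 10111 (was 10110); enqueue []
  #8 pop 7: in=01010 → 01111 (was 00000); enqueue [6]
  #9 pop 1: in=11111 → 11001 (was 10001); enqueue []
  #10 pop 2: in=01010 → 01011 (was 00001); enqueue [1]
  #11 pop 3: in=11110 → 11110 (no change)
  #12 pop 6: in=11111 → 10111 (no change)
  #13 pop 1: in=11111 → 11001 (no change)

Fixpoint:
  val[0] = 11110
  val[1] = 11001
  val[2] = 01011
  val[3] = 11110
  val[4] = 01010
  val[5] = 01011
  val[6] = 10111
  val[7] = 01111

13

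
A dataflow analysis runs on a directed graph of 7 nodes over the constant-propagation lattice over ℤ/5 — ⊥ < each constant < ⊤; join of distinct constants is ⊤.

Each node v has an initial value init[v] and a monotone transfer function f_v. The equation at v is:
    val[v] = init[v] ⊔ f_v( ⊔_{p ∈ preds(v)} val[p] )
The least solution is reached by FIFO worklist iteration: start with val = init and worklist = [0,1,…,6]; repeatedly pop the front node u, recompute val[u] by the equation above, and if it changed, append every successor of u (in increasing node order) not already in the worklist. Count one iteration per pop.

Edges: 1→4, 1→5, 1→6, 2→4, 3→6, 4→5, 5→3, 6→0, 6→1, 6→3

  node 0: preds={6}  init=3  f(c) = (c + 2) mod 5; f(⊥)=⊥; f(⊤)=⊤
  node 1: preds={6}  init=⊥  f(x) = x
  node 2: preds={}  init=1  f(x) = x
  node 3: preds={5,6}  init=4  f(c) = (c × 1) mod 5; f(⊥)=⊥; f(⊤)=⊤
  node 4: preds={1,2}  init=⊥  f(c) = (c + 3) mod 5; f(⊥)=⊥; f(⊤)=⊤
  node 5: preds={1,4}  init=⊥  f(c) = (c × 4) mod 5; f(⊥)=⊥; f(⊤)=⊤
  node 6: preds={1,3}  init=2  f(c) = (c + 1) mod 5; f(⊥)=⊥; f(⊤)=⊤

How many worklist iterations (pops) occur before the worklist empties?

13

Iteration log — 13 steps:
  step 1. node 0  ⊔preds=2  new=⊤  old=3  +wl: 
  step 2. node 1  ⊔preds=2  new=2  old=⊥  +wl: 
  step 3. node 2  ⊔preds=⊥  new=1  stable
  step 4. node 3  ⊔preds=2  new=⊤  old=4  +wl: 
  step 5. node 4  ⊔preds=⊤  new=⊤  old=⊥  +wl: 
  step 6. node 5  ⊔preds=⊤  new=⊤  old=⊥  +wl: 3
  step 7. node 6  ⊔preds=⊤  new=⊤  old=2  +wl: 0,1
  step 8. node 3  ⊔preds=⊤  new=⊤  stable
  step 9. node 0  ⊔preds=⊤  new=⊤  stable
  step 10. node 1  ⊔preds=⊤  new=⊤  old=2  +wl: 4,5,6
  step 11. node 4  ⊔preds=⊤  new=⊤  stable
  step 12. node 5  ⊔preds=⊤  new=⊤  stable
  step 13. node 6  ⊔preds=⊤  new=⊤  stable

Least fixpoint reached:
  node 0: ⊤
  node 1: ⊤
  node 2: 1
  node 3: ⊤
  node 4: ⊤
  node 5: ⊤
  node 6: ⊤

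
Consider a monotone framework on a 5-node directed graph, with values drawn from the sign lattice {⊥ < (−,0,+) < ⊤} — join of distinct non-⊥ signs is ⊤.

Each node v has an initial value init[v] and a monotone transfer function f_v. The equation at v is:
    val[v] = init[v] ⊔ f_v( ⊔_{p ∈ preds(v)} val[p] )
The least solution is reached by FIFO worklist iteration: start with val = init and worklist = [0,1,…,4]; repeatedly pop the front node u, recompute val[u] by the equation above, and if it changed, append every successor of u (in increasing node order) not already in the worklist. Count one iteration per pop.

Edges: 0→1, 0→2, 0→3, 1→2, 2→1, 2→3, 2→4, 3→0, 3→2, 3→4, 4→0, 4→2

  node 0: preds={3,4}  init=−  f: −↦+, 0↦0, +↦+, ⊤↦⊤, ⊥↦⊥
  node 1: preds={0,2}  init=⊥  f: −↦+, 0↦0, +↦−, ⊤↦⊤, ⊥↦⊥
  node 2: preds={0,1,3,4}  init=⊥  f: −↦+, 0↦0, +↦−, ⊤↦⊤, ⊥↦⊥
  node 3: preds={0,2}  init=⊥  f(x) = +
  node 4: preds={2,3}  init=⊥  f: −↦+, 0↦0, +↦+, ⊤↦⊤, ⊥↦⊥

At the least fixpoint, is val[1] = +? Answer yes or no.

Trace (10 dequeues):
  [1] u=0 | in ⊥ | out − | ==
  [2] u=1 | in − | out + | prev ⊥ | push {}
  [3] u=2 | in ⊤ | out ⊤ | prev ⊥ | push {1}
  [4] u=3 | in ⊤ | out + | prev ⊥ | push {0,2}
  [5] u=4 | in ⊤ | out ⊤ | prev ⊥ | push {}
  [6] u=1 | in ⊤ | out ⊤ | prev + | push {}
  [7] u=0 | in ⊤ | out ⊤ | prev − | push {1,3}
  [8] u=2 | in ⊤ | out ⊤ | ==
  [9] u=1 | in ⊤ | out ⊤ | ==
  [10] u=3 | in ⊤ | out + | ==

Converged values:
  [0] ⊤
  [1] ⊤
  [2] ⊤
  [3] +
  [4] ⊤

no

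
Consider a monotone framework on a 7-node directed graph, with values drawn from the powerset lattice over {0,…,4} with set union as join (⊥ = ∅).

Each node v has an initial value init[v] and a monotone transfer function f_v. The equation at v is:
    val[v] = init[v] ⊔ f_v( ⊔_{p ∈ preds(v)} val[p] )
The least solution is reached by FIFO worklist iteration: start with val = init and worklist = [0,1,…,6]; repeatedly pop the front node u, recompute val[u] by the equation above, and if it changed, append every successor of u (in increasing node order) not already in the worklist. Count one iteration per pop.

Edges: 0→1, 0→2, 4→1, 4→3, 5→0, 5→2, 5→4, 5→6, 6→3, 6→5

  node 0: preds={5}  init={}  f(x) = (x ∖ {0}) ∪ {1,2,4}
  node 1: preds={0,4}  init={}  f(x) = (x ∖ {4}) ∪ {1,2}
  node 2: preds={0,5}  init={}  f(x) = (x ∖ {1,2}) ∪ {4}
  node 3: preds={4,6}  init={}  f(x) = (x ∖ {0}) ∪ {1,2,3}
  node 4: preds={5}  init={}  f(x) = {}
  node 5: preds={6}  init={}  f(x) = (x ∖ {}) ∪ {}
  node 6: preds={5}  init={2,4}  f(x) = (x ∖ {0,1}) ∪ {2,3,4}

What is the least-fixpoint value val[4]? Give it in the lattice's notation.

{}

Worklist (17 pops):
  #1 pop 0: in={} → {1,2,4} (was {}); enqueue []
  #2 pop 1: in={1,2,4} → {1,2} (was {}); enqueue []
  #3 pop 2: in={1,2,4} → {4} (was {}); enqueue []
  #4 pop 3: in={2,4} → {1,2,3,4} (was {}); enqueue []
  #5 pop 4: in={} → {} (no change)
  #6 pop 5: in={2,4} → {2,4} (was {}); enqueue [0,2,4]
  #7 pop 6: in={2,4} → {2,3,4} (was {2,4}); enqueue [3,5]
  #8 pop 0: in={2,4} → {1,2,4} (no change)
  #9 pop 2: in={1,2,4} → {4} (no change)
  #10 pop 4: in={2,4} → {} (no change)
  #11 pop 3: in={2,3,4} → {1,2,3,4} (no change)
  #12 pop 5: in={2,3,4} → {2,3,4} (was {2,4}); enqueue [0,2,4,6]
  #13 pop 0: in={2,3,4} → {1,2,3,4} (was {1,2,4}); enqueue [1]
  #14 pop 2: in={1,2,3,4} → {3,4} (was {4}); enqueue []
  #15 pop 4: in={2,3,4} → {} (no change)
  #16 pop 6: in={2,3,4} → {2,3,4} (no change)
  #17 pop 1: in={1,2,3,4} → {1,2,3} (was {1,2}); enqueue []

Fixpoint:
  val[0] = {1,2,3,4}
  val[1] = {1,2,3}
  val[2] = {3,4}
  val[3] = {1,2,3,4}
  val[4] = {}
  val[5] = {2,3,4}
  val[6] = {2,3,4}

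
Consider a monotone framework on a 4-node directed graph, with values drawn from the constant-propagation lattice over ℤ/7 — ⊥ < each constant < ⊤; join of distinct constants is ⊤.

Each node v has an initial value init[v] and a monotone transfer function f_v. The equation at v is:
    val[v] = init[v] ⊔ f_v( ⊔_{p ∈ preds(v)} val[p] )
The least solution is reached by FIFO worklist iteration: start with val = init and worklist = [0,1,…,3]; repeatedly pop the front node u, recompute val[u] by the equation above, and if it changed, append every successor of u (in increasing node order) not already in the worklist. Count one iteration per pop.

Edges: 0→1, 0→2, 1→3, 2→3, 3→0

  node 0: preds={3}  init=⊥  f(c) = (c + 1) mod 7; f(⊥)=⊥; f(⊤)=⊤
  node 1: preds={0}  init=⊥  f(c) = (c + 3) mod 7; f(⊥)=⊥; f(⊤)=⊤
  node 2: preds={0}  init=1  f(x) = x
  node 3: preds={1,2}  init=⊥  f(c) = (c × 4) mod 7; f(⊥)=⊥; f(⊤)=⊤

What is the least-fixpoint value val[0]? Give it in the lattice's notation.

⊤

Trace (12 dequeues):
  [1] u=0 | in ⊥ | out ⊥ | ==
  [2] u=1 | in ⊥ | out ⊥ | ==
  [3] u=2 | in ⊥ | out 1 | ==
  [4] u=3 | in 1 | out 4 | prev ⊥ | push {0}
  [5] u=0 | in 4 | out 5 | prev ⊥ | push {1,2}
  [6] u=1 | in 5 | out 1 | prev ⊥ | push {3}
  [7] u=2 | in 5 | out ⊤ | prev 1 | push {}
  [8] u=3 | in ⊤ | out ⊤ | prev 4 | push {0}
  [9] u=0 | in ⊤ | out ⊤ | prev 5 | push {1,2}
  [10] u=1 | in ⊤ | out ⊤ | prev 1 | push {3}
  [11] u=2 | in ⊤ | out ⊤ | ==
  [12] u=3 | in ⊤ | out ⊤ | ==

Converged values:
  [0] ⊤
  [1] ⊤
  [2] ⊤
  [3] ⊤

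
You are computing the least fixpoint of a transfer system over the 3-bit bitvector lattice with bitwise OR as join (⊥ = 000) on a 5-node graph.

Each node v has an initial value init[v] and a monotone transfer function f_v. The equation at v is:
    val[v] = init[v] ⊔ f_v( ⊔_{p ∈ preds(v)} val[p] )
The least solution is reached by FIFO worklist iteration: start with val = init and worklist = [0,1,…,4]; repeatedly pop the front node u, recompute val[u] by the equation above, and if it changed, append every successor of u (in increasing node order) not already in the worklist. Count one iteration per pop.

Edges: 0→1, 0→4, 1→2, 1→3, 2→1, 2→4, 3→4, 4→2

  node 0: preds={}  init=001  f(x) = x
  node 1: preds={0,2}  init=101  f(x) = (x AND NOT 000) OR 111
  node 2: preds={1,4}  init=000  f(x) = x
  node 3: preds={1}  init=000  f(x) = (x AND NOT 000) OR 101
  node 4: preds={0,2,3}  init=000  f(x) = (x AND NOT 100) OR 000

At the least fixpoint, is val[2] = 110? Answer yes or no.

Iteration log — 7 steps:
  step 1. node 0  ⊔preds=000  new=001  stable
  step 2. node 1  ⊔preds=001  new=111  old=101  +wl: 
  step 3. node 2  ⊔preds=111  new=111  old=000  +wl: 1
  step 4. node 3  ⊔preds=111  new=111  old=000  +wl: 
  step 5. node 4  ⊔preds=111  new=011  old=000  +wl: 2
  step 6. node 1  ⊔preds=111  new=111  stable
  step 7. node 2  ⊔preds=111  new=111  stable

Least fixpoint reached:
  node 0: 001
  node 1: 111
  node 2: 111
  node 3: 111
  node 4: 011

no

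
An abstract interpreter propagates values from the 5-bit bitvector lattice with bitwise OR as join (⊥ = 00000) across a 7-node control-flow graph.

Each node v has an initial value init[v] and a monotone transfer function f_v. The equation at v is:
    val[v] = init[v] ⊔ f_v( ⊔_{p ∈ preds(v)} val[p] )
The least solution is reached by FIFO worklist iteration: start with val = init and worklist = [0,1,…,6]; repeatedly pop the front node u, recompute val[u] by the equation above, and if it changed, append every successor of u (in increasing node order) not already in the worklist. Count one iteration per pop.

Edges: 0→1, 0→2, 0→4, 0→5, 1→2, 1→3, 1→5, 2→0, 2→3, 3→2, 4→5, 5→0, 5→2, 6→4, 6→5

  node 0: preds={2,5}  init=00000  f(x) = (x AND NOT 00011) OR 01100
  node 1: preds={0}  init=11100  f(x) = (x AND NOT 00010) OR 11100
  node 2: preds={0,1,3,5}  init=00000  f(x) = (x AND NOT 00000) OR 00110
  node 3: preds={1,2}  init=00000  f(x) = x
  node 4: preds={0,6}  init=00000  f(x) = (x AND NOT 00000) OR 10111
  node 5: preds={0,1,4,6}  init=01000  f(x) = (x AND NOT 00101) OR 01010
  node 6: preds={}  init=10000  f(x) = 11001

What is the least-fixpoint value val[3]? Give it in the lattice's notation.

Worklist (12 pops):
  #1 pop 0: in=01000 → 01100 (was 00000); enqueue []
  #2 pop 1: in=01100 → 11100 (no change)
  #3 pop 2: in=11100 → 11110 (was 00000); enqueue [0]
  #4 pop 3: in=11110 → 11110 (was 00000); enqueue [2]
  #5 pop 4: in=11100 → 11111 (was 00000); enqueue []
  #6 pop 5: in=11111 → 11010 (was 01000); enqueue []
  #7 pop 6: in=00000 → 11001 (was 10000); enqueue [4,5]
  #8 pop 0: in=11110 → 11100 (was 01100); enqueue [1]
  #9 pop 2: in=11110 → 11110 (no change)
  #10 pop 4: in=11101 → 11111 (no change)
  #11 pop 5: in=11111 → 11010 (no change)
  #12 pop 1: in=11100 → 11100 (no change)

Fixpoint:
  val[0] = 11100
  val[1] = 11100
  val[2] = 11110
  val[3] = 11110
  val[4] = 11111
  val[5] = 11010
  val[6] = 11001

11110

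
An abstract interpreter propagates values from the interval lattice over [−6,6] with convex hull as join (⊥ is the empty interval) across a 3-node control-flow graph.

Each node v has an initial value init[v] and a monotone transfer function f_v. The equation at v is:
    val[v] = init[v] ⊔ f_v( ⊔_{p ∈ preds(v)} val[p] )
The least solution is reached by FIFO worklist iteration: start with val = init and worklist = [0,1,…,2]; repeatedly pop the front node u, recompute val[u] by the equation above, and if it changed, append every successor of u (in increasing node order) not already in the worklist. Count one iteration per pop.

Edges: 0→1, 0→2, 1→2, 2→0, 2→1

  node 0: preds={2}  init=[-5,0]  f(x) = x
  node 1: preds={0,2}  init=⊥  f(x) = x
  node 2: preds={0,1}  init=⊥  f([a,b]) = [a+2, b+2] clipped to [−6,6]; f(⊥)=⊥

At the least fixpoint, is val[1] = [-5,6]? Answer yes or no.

yes

Trace (12 dequeues):
  [1] u=0 | in ⊥ | out [-5,0] | ==
  [2] u=1 | in [-5,0] | out [-5,0] | prev ⊥ | push {}
  [3] u=2 | in [-5,0] | out [-3,2] | prev ⊥ | push {0,1}
  [4] u=0 | in [-3,2] | out [-5,2] | prev [-5,0] | push {2}
  [5] u=1 | in [-5,2] | out [-5,2] | prev [-5,0] | push {}
  [6] u=2 | in [-5,2] | out [-3,4] | prev [-3,2] | push {0,1}
  [7] u=0 | in [-3,4] | out [-5,4] | prev [-5,2] | push {2}
  [8] u=1 | in [-5,4] | out [-5,4] | prev [-5,2] | push {}
  [9] u=2 | in [-5,4] | out [-3,6] | prev [-3,4] | push {0,1}
  [10] u=0 | in [-3,6] | out [-5,6] | prev [-5,4] | push {2}
  [11] u=1 | in [-5,6] | out [-5,6] | prev [-5,4] | push {}
  [12] u=2 | in [-5,6] | out [-3,6] | ==

Converged values:
  [0] [-5,6]
  [1] [-5,6]
  [2] [-3,6]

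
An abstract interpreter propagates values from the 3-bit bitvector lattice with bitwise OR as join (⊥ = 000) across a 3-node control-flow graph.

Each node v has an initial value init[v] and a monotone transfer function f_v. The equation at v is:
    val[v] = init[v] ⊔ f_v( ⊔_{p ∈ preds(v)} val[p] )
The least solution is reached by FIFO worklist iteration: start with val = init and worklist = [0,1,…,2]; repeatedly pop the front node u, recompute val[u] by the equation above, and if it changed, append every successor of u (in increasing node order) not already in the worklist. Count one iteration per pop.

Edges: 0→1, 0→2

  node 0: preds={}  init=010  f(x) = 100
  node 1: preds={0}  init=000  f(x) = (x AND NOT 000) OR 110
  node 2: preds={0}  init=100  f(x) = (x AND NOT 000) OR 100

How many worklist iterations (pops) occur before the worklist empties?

3

Trace (3 dequeues):
  [1] u=0 | in 000 | out 110 | prev 010 | push {}
  [2] u=1 | in 110 | out 110 | prev 000 | push {}
  [3] u=2 | in 110 | out 110 | prev 100 | push {}

Converged values:
  [0] 110
  [1] 110
  [2] 110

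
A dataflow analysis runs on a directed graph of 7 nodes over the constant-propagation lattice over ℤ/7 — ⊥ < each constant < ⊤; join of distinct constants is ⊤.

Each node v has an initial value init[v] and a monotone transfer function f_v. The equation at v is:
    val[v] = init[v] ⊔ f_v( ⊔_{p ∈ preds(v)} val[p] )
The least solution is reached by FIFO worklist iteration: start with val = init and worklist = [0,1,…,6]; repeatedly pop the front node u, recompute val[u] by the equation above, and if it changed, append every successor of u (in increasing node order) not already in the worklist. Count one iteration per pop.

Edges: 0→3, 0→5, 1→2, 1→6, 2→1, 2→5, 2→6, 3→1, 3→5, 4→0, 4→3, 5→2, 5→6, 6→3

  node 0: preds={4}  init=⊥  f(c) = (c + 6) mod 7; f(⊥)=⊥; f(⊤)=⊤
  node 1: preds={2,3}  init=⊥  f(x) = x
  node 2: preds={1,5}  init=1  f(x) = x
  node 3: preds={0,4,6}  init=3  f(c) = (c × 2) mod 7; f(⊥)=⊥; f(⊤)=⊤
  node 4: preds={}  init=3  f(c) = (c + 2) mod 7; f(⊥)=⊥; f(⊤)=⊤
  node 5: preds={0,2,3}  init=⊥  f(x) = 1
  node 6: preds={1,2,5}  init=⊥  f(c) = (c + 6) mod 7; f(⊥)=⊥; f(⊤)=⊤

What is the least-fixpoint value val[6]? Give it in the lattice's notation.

Trace (10 dequeues):
  [1] u=0 | in 3 | out 2 | prev ⊥ | push {}
  [2] u=1 | in ⊤ | out ⊤ | prev ⊥ | push {}
  [3] u=2 | in ⊤ | out ⊤ | prev 1 | push {1}
  [4] u=3 | in ⊤ | out ⊤ | prev 3 | push {}
  [5] u=4 | in ⊥ | out 3 | ==
  [6] u=5 | in ⊤ | out 1 | prev ⊥ | push {2}
  [7] u=6 | in ⊤ | out ⊤ | prev ⊥ | push {3}
  [8] u=1 | in ⊤ | out ⊤ | ==
  [9] u=2 | in ⊤ | out ⊤ | ==
  [10] u=3 | in ⊤ | out ⊤ | ==

Converged values:
  [0] 2
  [1] ⊤
  [2] ⊤
  [3] ⊤
  [4] 3
  [5] 1
  [6] ⊤

⊤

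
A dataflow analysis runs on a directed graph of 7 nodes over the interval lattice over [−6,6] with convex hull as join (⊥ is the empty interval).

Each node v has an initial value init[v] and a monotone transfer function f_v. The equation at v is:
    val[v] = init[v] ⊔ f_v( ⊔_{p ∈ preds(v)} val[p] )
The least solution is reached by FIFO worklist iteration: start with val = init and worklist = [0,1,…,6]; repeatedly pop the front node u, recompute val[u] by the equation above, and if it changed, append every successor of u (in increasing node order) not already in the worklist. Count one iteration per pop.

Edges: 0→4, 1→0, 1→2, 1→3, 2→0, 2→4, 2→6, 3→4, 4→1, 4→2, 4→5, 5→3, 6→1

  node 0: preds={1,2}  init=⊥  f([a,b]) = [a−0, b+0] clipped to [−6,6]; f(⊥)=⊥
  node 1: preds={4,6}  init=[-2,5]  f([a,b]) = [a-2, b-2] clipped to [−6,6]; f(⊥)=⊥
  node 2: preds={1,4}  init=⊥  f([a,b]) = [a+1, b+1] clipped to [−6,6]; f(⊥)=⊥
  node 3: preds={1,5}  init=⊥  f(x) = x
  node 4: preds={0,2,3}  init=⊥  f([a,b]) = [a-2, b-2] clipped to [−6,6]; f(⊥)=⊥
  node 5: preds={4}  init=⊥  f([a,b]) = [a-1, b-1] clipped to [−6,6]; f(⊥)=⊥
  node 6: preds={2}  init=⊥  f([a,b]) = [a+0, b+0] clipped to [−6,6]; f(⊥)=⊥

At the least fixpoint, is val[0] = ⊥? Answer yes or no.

no

Worklist (19 pops):
  #1 pop 0: in=[-2,5] → [-2,5] (was ⊥); enqueue []
  #2 pop 1: in=⊥ → [-2,5] (no change)
  #3 pop 2: in=[-2,5] → [-1,6] (was ⊥); enqueue [0]
  #4 pop 3: in=[-2,5] → [-2,5] (was ⊥); enqueue []
  #5 pop 4: in=[-2,6] → [-4,4] (was ⊥); enqueue [1,2]
  #6 pop 5: in=[-4,4] → [-5,3] (was ⊥); enqueue [3]
  #7 pop 6: in=[-1,6] → [-1,6] (was ⊥); enqueue []
  #8 pop 0: in=[-2,6] → [-2,6] (was [-2,5]); enqueue [4]
  #9 pop 1: in=[-4,6] → [-6,5] (was [-2,5]); enqueue [0]
  #10 pop 2: in=[-6,5] → [-5,6] (was [-1,6]); enqueue [6]
  #11 pop 3: in=[-6,5] → [-6,5] (was [-2,5]); enqueue []
  #12 pop 4: in=[-6,6] → [-6,4] (was [-4,4]); enqueue [1,2,5]
  #13 pop 0: in=[-6,6] → [-6,6] (was [-2,6]); enqueue [4]
  #14 pop 6: in=[-5,6] → [-5,6] (was [-1,6]); enqueue []
  #15 pop 1: in=[-6,6] → [-6,5] (no change)
  #16 pop 2: in=[-6,5] → [-5,6] (no change)
  #17 pop 5: in=[-6,4] → [-6,3] (was [-5,3]); enqueue [3]
  #18 pop 4: in=[-6,6] → [-6,4] (no change)
  #19 pop 3: in=[-6,5] → [-6,5] (no change)

Fixpoint:
  val[0] = [-6,6]
  val[1] = [-6,5]
  val[2] = [-5,6]
  val[3] = [-6,5]
  val[4] = [-6,4]
  val[5] = [-6,3]
  val[6] = [-5,6]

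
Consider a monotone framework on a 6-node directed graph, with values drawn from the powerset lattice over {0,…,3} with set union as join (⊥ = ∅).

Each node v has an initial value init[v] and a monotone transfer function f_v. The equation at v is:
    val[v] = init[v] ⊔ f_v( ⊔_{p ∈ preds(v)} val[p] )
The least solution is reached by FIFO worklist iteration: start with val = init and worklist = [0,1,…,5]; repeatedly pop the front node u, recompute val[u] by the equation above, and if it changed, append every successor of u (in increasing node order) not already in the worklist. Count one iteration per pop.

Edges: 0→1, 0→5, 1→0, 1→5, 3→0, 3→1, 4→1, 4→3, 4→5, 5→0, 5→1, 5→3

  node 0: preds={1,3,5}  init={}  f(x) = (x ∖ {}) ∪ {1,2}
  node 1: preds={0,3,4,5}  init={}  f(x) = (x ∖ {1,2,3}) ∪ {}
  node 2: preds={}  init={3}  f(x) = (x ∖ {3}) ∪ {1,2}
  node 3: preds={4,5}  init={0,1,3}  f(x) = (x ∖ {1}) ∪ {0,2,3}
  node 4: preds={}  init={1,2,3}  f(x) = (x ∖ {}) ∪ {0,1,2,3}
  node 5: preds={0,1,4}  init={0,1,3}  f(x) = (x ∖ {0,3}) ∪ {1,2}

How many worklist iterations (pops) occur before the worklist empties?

9

Worklist (9 pops):
  #1 pop 0: in={0,1,3} → {0,1,2,3} (was {}); enqueue []
  #2 pop 1: in={0,1,2,3} → {0} (was {}); enqueue [0]
  #3 pop 2: in={} → {1,2,3} (was {3}); enqueue []
  #4 pop 3: in={0,1,2,3} → {0,1,2,3} (was {0,1,3}); enqueue [1]
  #5 pop 4: in={} → {0,1,2,3} (was {1,2,3}); enqueue [3]
  #6 pop 5: in={0,1,2,3} → {0,1,2,3} (was {0,1,3}); enqueue []
  #7 pop 0: in={0,1,2,3} → {0,1,2,3} (no change)
  #8 pop 1: in={0,1,2,3} → {0} (no change)
  #9 pop 3: in={0,1,2,3} → {0,1,2,3} (no change)

Fixpoint:
  val[0] = {0,1,2,3}
  val[1] = {0}
  val[2] = {1,2,3}
  val[3] = {0,1,2,3}
  val[4] = {0,1,2,3}
  val[5] = {0,1,2,3}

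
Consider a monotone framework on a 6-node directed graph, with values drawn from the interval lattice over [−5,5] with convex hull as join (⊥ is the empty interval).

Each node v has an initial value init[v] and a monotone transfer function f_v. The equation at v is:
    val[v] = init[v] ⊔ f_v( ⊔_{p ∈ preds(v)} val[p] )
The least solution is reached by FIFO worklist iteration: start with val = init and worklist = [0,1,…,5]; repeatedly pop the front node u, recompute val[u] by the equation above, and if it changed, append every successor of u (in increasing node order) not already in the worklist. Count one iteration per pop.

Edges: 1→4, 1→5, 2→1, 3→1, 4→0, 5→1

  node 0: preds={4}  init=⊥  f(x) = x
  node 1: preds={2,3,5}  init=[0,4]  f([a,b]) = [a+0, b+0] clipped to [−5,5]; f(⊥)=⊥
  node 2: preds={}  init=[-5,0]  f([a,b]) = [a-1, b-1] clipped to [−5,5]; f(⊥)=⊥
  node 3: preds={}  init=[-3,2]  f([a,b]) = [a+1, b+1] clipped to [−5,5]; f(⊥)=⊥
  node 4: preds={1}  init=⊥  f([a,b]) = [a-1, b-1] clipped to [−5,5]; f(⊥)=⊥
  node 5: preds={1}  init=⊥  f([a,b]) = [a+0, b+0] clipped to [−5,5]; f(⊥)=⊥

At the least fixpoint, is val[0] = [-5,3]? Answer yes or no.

yes

Trace (8 dequeues):
  [1] u=0 | in ⊥ | out ⊥ | ==
  [2] u=1 | in [-5,2] | out [-5,4] | prev [0,4] | push {}
  [3] u=2 | in ⊥ | out [-5,0] | ==
  [4] u=3 | in ⊥ | out [-3,2] | ==
  [5] u=4 | in [-5,4] | out [-5,3] | prev ⊥ | push {0}
  [6] u=5 | in [-5,4] | out [-5,4] | prev ⊥ | push {1}
  [7] u=0 | in [-5,3] | out [-5,3] | prev ⊥ | push {}
  [8] u=1 | in [-5,4] | out [-5,4] | ==

Converged values:
  [0] [-5,3]
  [1] [-5,4]
  [2] [-5,0]
  [3] [-3,2]
  [4] [-5,3]
  [5] [-5,4]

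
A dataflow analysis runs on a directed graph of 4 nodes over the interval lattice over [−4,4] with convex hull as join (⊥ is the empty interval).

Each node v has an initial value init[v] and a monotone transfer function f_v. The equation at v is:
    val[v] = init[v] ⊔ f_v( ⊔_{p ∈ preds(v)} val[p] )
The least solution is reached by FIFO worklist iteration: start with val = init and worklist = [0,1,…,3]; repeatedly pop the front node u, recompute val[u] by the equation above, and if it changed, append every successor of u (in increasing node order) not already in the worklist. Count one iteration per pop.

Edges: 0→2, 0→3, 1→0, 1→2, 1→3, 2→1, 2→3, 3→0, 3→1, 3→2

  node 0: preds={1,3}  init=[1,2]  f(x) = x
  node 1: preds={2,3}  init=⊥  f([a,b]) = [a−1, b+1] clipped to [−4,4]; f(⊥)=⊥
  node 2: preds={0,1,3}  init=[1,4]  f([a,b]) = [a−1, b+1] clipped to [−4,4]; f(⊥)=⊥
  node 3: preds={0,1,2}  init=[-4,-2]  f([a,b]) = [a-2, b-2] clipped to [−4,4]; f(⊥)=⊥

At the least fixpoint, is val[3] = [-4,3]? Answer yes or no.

Trace (8 dequeues):
  [1] u=0 | in [-4,-2] | out [-4,2] | prev [1,2] | push {}
  [2] u=1 | in [-4,4] | out [-4,4] | prev ⊥ | push {0}
  [3] u=2 | in [-4,4] | out [-4,4] | prev [1,4] | push {1}
  [4] u=3 | in [-4,4] | out [-4,2] | prev [-4,-2] | push {2}
  [5] u=0 | in [-4,4] | out [-4,4] | prev [-4,2] | push {3}
  [6] u=1 | in [-4,4] | out [-4,4] | ==
  [7] u=2 | in [-4,4] | out [-4,4] | ==
  [8] u=3 | in [-4,4] | out [-4,2] | ==

Converged values:
  [0] [-4,4]
  [1] [-4,4]
  [2] [-4,4]
  [3] [-4,2]

no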